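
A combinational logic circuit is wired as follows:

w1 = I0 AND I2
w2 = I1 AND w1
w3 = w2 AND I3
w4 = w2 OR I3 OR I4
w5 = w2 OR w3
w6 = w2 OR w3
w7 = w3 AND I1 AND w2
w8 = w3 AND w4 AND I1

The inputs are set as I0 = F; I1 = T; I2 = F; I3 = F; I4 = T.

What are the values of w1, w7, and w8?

w1 = I0 AND I2 = F AND F = F
w2 = I1 AND w1 = T AND F = F
w3 = w2 AND I3 = F AND F = F
w4 = w2 OR I3 OR I4 = F OR F OR T = T
w7 = w3 AND I1 AND w2 = F AND T AND F = F
w8 = w3 AND w4 AND I1 = F AND T AND T = F

w1 = F  w7 = F  w8 = F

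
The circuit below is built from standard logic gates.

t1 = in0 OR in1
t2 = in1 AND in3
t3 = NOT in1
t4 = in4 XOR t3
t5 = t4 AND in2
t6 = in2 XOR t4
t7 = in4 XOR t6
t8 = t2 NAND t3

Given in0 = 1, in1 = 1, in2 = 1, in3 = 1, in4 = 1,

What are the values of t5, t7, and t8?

t5 = 1; t7 = 1; t8 = 1

t2 = in1 AND in3 = 1 AND 1 = 1
t3 = NOT in1 = NOT 1 = 0
t4 = in4 XOR t3 = 1 XOR 0 = 1
t5 = t4 AND in2 = 1 AND 1 = 1
t6 = in2 XOR t4 = 1 XOR 1 = 0
t7 = in4 XOR t6 = 1 XOR 0 = 1
t8 = t2 NAND t3 = 1 NAND 0 = 1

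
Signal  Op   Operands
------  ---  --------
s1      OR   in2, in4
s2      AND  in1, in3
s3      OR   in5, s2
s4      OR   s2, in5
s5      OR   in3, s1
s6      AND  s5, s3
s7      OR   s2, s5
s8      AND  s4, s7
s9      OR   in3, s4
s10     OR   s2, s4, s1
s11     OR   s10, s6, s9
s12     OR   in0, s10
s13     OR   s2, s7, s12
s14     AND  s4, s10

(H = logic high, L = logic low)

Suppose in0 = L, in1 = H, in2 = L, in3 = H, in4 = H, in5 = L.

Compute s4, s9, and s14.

s4 = H; s9 = H; s14 = H

s1 = in2 OR in4 = L OR H = H
s2 = in1 AND in3 = H AND H = H
s4 = s2 OR in5 = H OR L = H
s9 = in3 OR s4 = H OR H = H
s10 = s2 OR s4 OR s1 = H OR H OR H = H
s14 = s4 AND s10 = H AND H = H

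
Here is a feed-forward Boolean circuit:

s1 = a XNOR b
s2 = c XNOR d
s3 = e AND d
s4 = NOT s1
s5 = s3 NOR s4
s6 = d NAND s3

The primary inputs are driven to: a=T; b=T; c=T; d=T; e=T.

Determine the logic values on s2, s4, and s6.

s2 = T, s4 = F, s6 = F

s1 = a XNOR b = T XNOR T = T
s2 = c XNOR d = T XNOR T = T
s3 = e AND d = T AND T = T
s4 = NOT s1 = NOT T = F
s6 = d NAND s3 = T NAND T = F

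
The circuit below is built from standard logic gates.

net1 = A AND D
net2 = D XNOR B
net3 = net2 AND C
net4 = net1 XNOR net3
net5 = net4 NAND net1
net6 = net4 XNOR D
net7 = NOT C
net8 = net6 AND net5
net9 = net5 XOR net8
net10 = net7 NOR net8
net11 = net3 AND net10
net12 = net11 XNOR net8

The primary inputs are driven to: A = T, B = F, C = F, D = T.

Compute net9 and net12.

net1 = A AND D = T AND T = T
net2 = D XNOR B = T XNOR F = F
net3 = net2 AND C = F AND F = F
net4 = net1 XNOR net3 = T XNOR F = F
net5 = net4 NAND net1 = F NAND T = T
net6 = net4 XNOR D = F XNOR T = F
net7 = NOT C = NOT F = T
net8 = net6 AND net5 = F AND T = F
net9 = net5 XOR net8 = T XOR F = T
net10 = net7 NOR net8 = T NOR F = F
net11 = net3 AND net10 = F AND F = F
net12 = net11 XNOR net8 = F XNOR F = T

net9 = T, net12 = T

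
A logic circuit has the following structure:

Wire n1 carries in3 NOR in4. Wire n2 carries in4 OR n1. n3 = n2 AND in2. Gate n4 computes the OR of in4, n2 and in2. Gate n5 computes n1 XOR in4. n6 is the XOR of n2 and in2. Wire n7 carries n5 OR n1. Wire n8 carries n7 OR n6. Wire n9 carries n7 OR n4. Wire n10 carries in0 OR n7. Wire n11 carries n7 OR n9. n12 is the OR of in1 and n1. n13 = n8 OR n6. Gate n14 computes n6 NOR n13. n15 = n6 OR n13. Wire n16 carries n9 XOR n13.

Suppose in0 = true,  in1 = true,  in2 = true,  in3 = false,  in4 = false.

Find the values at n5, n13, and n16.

n5 = true  n13 = true  n16 = false

n1 = in3 NOR in4 = false NOR false = true
n2 = in4 OR n1 = false OR true = true
n4 = in4 OR n2 OR in2 = false OR true OR true = true
n5 = n1 XOR in4 = true XOR false = true
n6 = n2 XOR in2 = true XOR true = false
n7 = n5 OR n1 = true OR true = true
n8 = n7 OR n6 = true OR false = true
n9 = n7 OR n4 = true OR true = true
n13 = n8 OR n6 = true OR false = true
n16 = n9 XOR n13 = true XOR true = false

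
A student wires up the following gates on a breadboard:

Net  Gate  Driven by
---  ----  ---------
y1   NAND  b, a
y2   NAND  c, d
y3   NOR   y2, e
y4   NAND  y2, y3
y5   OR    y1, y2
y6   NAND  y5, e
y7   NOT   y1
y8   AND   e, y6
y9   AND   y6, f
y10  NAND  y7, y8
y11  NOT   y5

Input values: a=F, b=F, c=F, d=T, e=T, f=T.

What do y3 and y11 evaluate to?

y3 = F  y11 = F

y1 = b NAND a = F NAND F = T
y2 = c NAND d = F NAND T = T
y3 = y2 NOR e = T NOR T = F
y5 = y1 OR y2 = T OR T = T
y11 = NOT y5 = NOT T = F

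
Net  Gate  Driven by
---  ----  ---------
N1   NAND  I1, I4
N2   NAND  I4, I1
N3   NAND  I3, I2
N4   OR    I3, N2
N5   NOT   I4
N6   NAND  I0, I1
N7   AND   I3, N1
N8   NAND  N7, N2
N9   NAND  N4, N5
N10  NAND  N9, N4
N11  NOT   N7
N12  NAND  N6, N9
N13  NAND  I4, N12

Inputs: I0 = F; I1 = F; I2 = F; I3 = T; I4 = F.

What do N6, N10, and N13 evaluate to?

N6 = T, N10 = T, N13 = T

N2 = I4 NAND I1 = F NAND F = T
N4 = I3 OR N2 = T OR T = T
N5 = NOT I4 = NOT F = T
N6 = I0 NAND I1 = F NAND F = T
N9 = N4 NAND N5 = T NAND T = F
N10 = N9 NAND N4 = F NAND T = T
N12 = N6 NAND N9 = T NAND F = T
N13 = I4 NAND N12 = F NAND T = T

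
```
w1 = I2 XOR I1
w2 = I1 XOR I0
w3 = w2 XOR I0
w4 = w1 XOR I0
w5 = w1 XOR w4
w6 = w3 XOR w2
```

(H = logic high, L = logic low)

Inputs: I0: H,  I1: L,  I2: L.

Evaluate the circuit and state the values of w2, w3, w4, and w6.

w1 = I2 XOR I1 = L XOR L = L
w2 = I1 XOR I0 = L XOR H = H
w3 = w2 XOR I0 = H XOR H = L
w4 = w1 XOR I0 = L XOR H = H
w6 = w3 XOR w2 = L XOR H = H

w2 = H; w3 = L; w4 = H; w6 = H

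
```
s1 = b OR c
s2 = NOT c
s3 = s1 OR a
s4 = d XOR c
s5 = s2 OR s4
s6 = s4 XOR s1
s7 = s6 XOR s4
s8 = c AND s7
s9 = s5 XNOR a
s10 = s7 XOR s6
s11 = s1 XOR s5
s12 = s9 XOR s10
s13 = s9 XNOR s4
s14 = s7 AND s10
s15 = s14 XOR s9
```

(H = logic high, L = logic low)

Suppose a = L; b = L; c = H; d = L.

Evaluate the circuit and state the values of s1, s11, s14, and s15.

s1 = H, s11 = L, s14 = H, s15 = H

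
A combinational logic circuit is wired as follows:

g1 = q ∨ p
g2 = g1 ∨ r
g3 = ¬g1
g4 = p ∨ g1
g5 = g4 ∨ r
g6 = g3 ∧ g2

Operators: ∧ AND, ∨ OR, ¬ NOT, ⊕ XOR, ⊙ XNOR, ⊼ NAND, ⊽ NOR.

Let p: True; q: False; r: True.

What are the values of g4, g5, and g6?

g4 = True, g5 = True, g6 = False

g1 = q OR p = False OR True = True
g2 = g1 OR r = True OR True = True
g3 = NOT g1 = NOT True = False
g4 = p OR g1 = True OR True = True
g5 = g4 OR r = True OR True = True
g6 = g3 AND g2 = False AND True = False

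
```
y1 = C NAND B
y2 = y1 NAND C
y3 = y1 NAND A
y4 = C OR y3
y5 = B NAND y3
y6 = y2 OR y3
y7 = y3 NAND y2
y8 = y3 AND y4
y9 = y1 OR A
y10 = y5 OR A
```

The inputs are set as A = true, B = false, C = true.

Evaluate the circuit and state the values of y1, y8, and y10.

y1 = true, y8 = false, y10 = true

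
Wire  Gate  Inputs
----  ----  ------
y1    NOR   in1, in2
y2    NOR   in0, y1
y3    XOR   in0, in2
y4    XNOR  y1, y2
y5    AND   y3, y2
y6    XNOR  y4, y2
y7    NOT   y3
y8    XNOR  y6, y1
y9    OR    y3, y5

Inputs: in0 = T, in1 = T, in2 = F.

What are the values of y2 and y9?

y1 = in1 NOR in2 = T NOR F = F
y2 = in0 NOR y1 = T NOR F = F
y3 = in0 XOR in2 = T XOR F = T
y5 = y3 AND y2 = T AND F = F
y9 = y3 OR y5 = T OR F = T

y2 = F, y9 = T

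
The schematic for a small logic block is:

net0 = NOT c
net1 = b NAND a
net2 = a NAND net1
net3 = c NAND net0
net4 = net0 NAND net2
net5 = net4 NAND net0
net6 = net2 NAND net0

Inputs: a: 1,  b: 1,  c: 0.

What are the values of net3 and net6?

net0 = NOT c = NOT 0 = 1
net1 = b NAND a = 1 NAND 1 = 0
net2 = a NAND net1 = 1 NAND 0 = 1
net3 = c NAND net0 = 0 NAND 1 = 1
net6 = net2 NAND net0 = 1 NAND 1 = 0

net3 = 1  net6 = 0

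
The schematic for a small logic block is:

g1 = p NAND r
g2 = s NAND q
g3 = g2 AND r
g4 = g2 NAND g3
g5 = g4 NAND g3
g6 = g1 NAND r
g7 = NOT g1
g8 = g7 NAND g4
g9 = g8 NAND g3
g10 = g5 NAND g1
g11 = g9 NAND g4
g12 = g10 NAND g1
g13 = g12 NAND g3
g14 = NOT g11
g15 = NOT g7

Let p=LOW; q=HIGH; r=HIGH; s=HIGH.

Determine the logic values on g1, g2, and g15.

g1 = HIGH; g2 = LOW; g15 = HIGH

g1 = p NAND r = LOW NAND HIGH = HIGH
g2 = s NAND q = HIGH NAND HIGH = LOW
g7 = NOT g1 = NOT HIGH = LOW
g15 = NOT g7 = NOT LOW = HIGH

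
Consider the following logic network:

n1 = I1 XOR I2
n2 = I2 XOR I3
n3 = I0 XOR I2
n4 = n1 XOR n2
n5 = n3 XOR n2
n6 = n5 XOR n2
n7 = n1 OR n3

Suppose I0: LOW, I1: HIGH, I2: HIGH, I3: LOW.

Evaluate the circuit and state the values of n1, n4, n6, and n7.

n1 = I1 XOR I2 = HIGH XOR HIGH = LOW
n2 = I2 XOR I3 = HIGH XOR LOW = HIGH
n3 = I0 XOR I2 = LOW XOR HIGH = HIGH
n4 = n1 XOR n2 = LOW XOR HIGH = HIGH
n5 = n3 XOR n2 = HIGH XOR HIGH = LOW
n6 = n5 XOR n2 = LOW XOR HIGH = HIGH
n7 = n1 OR n3 = LOW OR HIGH = HIGH

n1 = LOW; n4 = HIGH; n6 = HIGH; n7 = HIGH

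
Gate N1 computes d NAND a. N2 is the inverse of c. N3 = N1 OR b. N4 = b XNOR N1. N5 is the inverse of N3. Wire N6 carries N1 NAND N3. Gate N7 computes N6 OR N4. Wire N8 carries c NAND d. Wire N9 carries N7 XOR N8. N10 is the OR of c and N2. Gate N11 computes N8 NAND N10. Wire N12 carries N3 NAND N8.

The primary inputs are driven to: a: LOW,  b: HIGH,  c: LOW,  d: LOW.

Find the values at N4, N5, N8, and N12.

N1 = d NAND a = LOW NAND LOW = HIGH
N3 = N1 OR b = HIGH OR HIGH = HIGH
N4 = b XNOR N1 = HIGH XNOR HIGH = HIGH
N5 = NOT N3 = NOT HIGH = LOW
N8 = c NAND d = LOW NAND LOW = HIGH
N12 = N3 NAND N8 = HIGH NAND HIGH = LOW

N4 = HIGH  N5 = LOW  N8 = HIGH  N12 = LOW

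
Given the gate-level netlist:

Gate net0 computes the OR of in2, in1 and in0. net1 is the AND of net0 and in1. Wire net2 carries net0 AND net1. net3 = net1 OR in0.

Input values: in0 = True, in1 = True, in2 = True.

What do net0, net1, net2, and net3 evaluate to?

net0 = in2 OR in1 OR in0 = True OR True OR True = True
net1 = net0 AND in1 = True AND True = True
net2 = net0 AND net1 = True AND True = True
net3 = net1 OR in0 = True OR True = True

net0 = True, net1 = True, net2 = True, net3 = True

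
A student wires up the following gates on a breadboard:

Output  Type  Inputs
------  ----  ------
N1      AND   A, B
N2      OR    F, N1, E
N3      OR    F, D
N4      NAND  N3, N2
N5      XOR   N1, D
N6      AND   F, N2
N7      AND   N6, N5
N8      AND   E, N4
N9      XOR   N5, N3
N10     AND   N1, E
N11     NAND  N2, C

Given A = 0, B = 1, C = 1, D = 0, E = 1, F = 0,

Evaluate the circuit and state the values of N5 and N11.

N5 = 0, N11 = 0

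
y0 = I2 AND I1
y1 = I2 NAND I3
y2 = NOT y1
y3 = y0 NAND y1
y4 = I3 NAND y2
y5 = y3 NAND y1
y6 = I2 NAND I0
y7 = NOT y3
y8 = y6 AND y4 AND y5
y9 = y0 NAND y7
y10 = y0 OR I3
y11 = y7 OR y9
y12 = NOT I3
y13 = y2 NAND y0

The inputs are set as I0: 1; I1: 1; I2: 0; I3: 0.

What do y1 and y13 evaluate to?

y1 = 1, y13 = 1

y0 = I2 AND I1 = 0 AND 1 = 0
y1 = I2 NAND I3 = 0 NAND 0 = 1
y2 = NOT y1 = NOT 1 = 0
y13 = y2 NAND y0 = 0 NAND 0 = 1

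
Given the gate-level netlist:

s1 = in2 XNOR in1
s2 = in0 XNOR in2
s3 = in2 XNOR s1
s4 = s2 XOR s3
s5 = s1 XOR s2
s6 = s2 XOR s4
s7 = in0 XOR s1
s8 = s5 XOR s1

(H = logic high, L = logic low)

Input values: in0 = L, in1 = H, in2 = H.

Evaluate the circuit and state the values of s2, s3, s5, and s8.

s2 = L, s3 = H, s5 = H, s8 = L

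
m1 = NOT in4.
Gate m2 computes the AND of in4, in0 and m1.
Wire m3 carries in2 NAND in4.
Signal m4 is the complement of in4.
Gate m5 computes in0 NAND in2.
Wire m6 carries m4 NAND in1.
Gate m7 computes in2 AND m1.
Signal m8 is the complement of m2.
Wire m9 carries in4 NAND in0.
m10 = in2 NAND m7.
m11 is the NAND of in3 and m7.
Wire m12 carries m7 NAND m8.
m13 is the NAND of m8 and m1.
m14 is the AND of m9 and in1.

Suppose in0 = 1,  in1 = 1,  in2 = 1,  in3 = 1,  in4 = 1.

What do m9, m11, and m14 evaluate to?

m9 = 0, m11 = 1, m14 = 0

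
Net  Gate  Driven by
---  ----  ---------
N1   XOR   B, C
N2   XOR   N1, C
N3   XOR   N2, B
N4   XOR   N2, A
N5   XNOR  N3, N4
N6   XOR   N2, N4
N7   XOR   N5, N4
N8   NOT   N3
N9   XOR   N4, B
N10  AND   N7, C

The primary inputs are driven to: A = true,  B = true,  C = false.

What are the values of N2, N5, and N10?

N2 = true, N5 = true, N10 = false

N1 = B XOR C = true XOR false = true
N2 = N1 XOR C = true XOR false = true
N3 = N2 XOR B = true XOR true = false
N4 = N2 XOR A = true XOR true = false
N5 = N3 XNOR N4 = false XNOR false = true
N7 = N5 XOR N4 = true XOR false = true
N10 = N7 AND C = true AND false = false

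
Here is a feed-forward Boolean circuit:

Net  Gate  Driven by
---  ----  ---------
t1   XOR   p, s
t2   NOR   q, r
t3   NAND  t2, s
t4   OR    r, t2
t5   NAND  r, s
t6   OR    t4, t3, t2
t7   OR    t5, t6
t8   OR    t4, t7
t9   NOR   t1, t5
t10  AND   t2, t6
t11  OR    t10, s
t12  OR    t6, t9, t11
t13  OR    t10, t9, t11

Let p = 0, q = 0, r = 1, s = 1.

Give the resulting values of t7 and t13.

t1 = p XOR s = 0 XOR 1 = 1
t2 = q NOR r = 0 NOR 1 = 0
t3 = t2 NAND s = 0 NAND 1 = 1
t4 = r OR t2 = 1 OR 0 = 1
t5 = r NAND s = 1 NAND 1 = 0
t6 = t4 OR t3 OR t2 = 1 OR 1 OR 0 = 1
t7 = t5 OR t6 = 0 OR 1 = 1
t9 = t1 NOR t5 = 1 NOR 0 = 0
t10 = t2 AND t6 = 0 AND 1 = 0
t11 = t10 OR s = 0 OR 1 = 1
t13 = t10 OR t9 OR t11 = 0 OR 0 OR 1 = 1

t7 = 1, t13 = 1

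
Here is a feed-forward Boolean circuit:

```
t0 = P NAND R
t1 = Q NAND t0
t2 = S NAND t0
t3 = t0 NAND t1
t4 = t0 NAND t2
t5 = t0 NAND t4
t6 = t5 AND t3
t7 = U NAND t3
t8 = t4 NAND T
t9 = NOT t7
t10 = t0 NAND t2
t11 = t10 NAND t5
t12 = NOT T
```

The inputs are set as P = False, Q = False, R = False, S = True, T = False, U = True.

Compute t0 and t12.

t0 = True  t12 = True

t0 = P NAND R = False NAND False = True
t12 = NOT T = NOT False = True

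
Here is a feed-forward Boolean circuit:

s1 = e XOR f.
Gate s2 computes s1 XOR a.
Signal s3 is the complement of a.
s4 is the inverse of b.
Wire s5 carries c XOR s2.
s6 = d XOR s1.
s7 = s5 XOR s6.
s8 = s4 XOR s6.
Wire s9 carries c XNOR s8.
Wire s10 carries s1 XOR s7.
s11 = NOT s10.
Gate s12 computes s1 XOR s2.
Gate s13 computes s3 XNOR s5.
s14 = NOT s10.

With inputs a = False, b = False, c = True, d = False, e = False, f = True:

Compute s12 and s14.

s12 = False  s14 = True

s1 = e XOR f = False XOR True = True
s2 = s1 XOR a = True XOR False = True
s5 = c XOR s2 = True XOR True = False
s6 = d XOR s1 = False XOR True = True
s7 = s5 XOR s6 = False XOR True = True
s10 = s1 XOR s7 = True XOR True = False
s12 = s1 XOR s2 = True XOR True = False
s14 = NOT s10 = NOT False = True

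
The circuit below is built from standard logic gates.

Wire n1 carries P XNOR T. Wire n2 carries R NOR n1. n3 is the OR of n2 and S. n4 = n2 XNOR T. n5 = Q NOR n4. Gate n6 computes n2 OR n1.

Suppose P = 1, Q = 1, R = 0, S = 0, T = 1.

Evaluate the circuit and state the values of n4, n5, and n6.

n1 = P XNOR T = 1 XNOR 1 = 1
n2 = R NOR n1 = 0 NOR 1 = 0
n4 = n2 XNOR T = 0 XNOR 1 = 0
n5 = Q NOR n4 = 1 NOR 0 = 0
n6 = n2 OR n1 = 0 OR 1 = 1

n4 = 0, n5 = 0, n6 = 1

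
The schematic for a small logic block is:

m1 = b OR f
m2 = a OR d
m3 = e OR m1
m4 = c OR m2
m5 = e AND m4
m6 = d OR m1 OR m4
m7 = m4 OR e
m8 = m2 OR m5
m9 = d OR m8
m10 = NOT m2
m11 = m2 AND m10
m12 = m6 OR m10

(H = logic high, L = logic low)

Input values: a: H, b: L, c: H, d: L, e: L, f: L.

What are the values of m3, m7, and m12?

m3 = L, m7 = H, m12 = H

m1 = b OR f = L OR L = L
m2 = a OR d = H OR L = H
m3 = e OR m1 = L OR L = L
m4 = c OR m2 = H OR H = H
m6 = d OR m1 OR m4 = L OR L OR H = H
m7 = m4 OR e = H OR L = H
m10 = NOT m2 = NOT H = L
m12 = m6 OR m10 = H OR L = H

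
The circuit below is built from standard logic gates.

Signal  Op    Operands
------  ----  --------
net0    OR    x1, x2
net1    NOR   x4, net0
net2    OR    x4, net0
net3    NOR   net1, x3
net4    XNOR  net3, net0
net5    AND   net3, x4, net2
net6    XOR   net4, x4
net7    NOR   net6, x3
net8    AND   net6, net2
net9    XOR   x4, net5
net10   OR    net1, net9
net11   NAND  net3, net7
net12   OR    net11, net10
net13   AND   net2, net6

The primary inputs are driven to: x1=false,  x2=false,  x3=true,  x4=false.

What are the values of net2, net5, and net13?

net2 = false, net5 = false, net13 = false

net0 = x1 OR x2 = false OR false = false
net1 = x4 NOR net0 = false NOR false = true
net2 = x4 OR net0 = false OR false = false
net3 = net1 NOR x3 = true NOR true = false
net4 = net3 XNOR net0 = false XNOR false = true
net5 = net3 AND x4 AND net2 = false AND false AND false = false
net6 = net4 XOR x4 = true XOR false = true
net13 = net2 AND net6 = false AND true = false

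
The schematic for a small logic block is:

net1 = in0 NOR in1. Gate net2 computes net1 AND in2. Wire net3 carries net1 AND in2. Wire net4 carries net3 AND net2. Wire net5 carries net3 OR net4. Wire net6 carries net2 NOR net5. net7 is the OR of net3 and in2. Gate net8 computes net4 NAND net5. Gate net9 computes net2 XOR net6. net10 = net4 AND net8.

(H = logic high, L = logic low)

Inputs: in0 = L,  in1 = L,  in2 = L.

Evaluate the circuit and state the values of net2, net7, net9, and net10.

net2 = L, net7 = L, net9 = H, net10 = L

net1 = in0 NOR in1 = L NOR L = H
net2 = net1 AND in2 = H AND L = L
net3 = net1 AND in2 = H AND L = L
net4 = net3 AND net2 = L AND L = L
net5 = net3 OR net4 = L OR L = L
net6 = net2 NOR net5 = L NOR L = H
net7 = net3 OR in2 = L OR L = L
net8 = net4 NAND net5 = L NAND L = H
net9 = net2 XOR net6 = L XOR H = H
net10 = net4 AND net8 = L AND H = L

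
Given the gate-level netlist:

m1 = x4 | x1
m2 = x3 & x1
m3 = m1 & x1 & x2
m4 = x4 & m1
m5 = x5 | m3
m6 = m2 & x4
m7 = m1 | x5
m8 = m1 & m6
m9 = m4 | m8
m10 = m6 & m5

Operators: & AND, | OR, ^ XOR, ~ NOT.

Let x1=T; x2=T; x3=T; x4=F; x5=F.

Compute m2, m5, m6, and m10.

m2 = T, m5 = T, m6 = F, m10 = F

m1 = x4 OR x1 = F OR T = T
m2 = x3 AND x1 = T AND T = T
m3 = m1 AND x1 AND x2 = T AND T AND T = T
m5 = x5 OR m3 = F OR T = T
m6 = m2 AND x4 = T AND F = F
m10 = m6 AND m5 = F AND T = F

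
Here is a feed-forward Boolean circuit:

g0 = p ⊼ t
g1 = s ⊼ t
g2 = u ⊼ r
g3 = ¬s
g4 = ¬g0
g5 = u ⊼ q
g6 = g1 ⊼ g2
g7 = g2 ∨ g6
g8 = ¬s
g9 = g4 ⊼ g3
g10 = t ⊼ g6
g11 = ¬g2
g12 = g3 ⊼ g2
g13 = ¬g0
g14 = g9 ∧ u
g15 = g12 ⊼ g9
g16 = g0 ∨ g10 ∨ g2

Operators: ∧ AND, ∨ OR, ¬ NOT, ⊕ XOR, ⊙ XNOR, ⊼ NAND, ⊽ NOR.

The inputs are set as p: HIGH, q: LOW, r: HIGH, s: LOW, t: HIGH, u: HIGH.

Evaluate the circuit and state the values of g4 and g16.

g0 = p NAND t = HIGH NAND HIGH = LOW
g1 = s NAND t = LOW NAND HIGH = HIGH
g2 = u NAND r = HIGH NAND HIGH = LOW
g4 = NOT g0 = NOT LOW = HIGH
g6 = g1 NAND g2 = HIGH NAND LOW = HIGH
g10 = t NAND g6 = HIGH NAND HIGH = LOW
g16 = g0 OR g10 OR g2 = LOW OR LOW OR LOW = LOW

g4 = HIGH, g16 = LOW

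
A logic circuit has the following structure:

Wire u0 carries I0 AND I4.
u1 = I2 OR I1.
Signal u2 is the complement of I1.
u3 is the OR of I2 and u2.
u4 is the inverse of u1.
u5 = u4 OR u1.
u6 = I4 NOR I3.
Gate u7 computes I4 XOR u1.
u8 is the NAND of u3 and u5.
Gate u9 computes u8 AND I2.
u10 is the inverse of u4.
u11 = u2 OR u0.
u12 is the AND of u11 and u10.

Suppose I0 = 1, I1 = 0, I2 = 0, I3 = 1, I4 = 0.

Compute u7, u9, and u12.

u0 = I0 AND I4 = 1 AND 0 = 0
u1 = I2 OR I1 = 0 OR 0 = 0
u2 = NOT I1 = NOT 0 = 1
u3 = I2 OR u2 = 0 OR 1 = 1
u4 = NOT u1 = NOT 0 = 1
u5 = u4 OR u1 = 1 OR 0 = 1
u7 = I4 XOR u1 = 0 XOR 0 = 0
u8 = u3 NAND u5 = 1 NAND 1 = 0
u9 = u8 AND I2 = 0 AND 0 = 0
u10 = NOT u4 = NOT 1 = 0
u11 = u2 OR u0 = 1 OR 0 = 1
u12 = u11 AND u10 = 1 AND 0 = 0

u7 = 0; u9 = 0; u12 = 0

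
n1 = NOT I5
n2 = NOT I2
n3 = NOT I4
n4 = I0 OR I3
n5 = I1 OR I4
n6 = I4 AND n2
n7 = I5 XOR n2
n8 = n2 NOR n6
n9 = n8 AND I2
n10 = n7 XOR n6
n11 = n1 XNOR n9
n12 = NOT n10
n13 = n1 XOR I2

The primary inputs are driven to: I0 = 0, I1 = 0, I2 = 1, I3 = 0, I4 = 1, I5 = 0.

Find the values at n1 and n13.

n1 = 1, n13 = 0

n1 = NOT I5 = NOT 0 = 1
n13 = n1 XOR I2 = 1 XOR 1 = 0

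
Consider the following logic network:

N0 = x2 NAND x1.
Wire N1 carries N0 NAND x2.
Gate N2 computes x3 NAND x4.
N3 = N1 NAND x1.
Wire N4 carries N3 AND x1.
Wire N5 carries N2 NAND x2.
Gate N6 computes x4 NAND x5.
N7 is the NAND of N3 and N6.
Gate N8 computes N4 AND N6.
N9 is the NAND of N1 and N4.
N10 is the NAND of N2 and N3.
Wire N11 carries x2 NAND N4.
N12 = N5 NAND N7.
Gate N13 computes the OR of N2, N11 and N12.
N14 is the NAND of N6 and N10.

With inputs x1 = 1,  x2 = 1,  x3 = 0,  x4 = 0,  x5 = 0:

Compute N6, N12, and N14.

N6 = 1  N12 = 1  N14 = 0

N0 = x2 NAND x1 = 1 NAND 1 = 0
N1 = N0 NAND x2 = 0 NAND 1 = 1
N2 = x3 NAND x4 = 0 NAND 0 = 1
N3 = N1 NAND x1 = 1 NAND 1 = 0
N5 = N2 NAND x2 = 1 NAND 1 = 0
N6 = x4 NAND x5 = 0 NAND 0 = 1
N7 = N3 NAND N6 = 0 NAND 1 = 1
N10 = N2 NAND N3 = 1 NAND 0 = 1
N12 = N5 NAND N7 = 0 NAND 1 = 1
N14 = N6 NAND N10 = 1 NAND 1 = 0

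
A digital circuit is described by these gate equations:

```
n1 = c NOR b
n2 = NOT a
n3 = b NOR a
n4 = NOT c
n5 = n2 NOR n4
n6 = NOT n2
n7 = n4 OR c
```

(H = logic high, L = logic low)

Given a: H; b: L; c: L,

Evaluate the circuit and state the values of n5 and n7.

n5 = L  n7 = H

n2 = NOT a = NOT H = L
n4 = NOT c = NOT L = H
n5 = n2 NOR n4 = L NOR H = L
n7 = n4 OR c = H OR L = H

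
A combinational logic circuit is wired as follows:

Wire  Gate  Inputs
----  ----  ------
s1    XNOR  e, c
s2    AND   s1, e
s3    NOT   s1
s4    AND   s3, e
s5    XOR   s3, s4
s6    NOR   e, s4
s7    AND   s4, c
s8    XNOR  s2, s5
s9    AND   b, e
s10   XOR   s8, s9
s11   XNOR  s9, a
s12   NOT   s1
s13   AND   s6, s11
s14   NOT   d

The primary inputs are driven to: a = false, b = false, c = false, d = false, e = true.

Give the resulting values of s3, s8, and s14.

s3 = true  s8 = true  s14 = true

s1 = e XNOR c = true XNOR false = false
s2 = s1 AND e = false AND true = false
s3 = NOT s1 = NOT false = true
s4 = s3 AND e = true AND true = true
s5 = s3 XOR s4 = true XOR true = false
s8 = s2 XNOR s5 = false XNOR false = true
s14 = NOT d = NOT false = true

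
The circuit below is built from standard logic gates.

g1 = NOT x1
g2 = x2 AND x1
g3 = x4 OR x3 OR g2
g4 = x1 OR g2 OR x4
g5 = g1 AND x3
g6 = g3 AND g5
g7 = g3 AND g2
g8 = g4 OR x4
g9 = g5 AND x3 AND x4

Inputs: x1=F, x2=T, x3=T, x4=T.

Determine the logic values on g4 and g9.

g4 = T, g9 = T

g1 = NOT x1 = NOT F = T
g2 = x2 AND x1 = T AND F = F
g4 = x1 OR g2 OR x4 = F OR F OR T = T
g5 = g1 AND x3 = T AND T = T
g9 = g5 AND x3 AND x4 = T AND T AND T = T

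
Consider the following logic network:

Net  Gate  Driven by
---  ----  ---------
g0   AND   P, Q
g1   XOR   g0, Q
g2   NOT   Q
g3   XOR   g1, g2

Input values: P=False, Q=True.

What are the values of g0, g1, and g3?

g0 = False, g1 = True, g3 = True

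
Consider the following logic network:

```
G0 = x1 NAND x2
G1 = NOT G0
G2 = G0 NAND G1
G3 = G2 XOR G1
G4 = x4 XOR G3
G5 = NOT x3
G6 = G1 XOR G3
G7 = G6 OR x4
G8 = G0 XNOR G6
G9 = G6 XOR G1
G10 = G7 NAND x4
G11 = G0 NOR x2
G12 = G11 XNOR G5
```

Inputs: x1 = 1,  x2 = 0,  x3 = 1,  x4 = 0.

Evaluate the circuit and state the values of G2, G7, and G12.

G2 = 1, G7 = 1, G12 = 1

G0 = x1 NAND x2 = 1 NAND 0 = 1
G1 = NOT G0 = NOT 1 = 0
G2 = G0 NAND G1 = 1 NAND 0 = 1
G3 = G2 XOR G1 = 1 XOR 0 = 1
G5 = NOT x3 = NOT 1 = 0
G6 = G1 XOR G3 = 0 XOR 1 = 1
G7 = G6 OR x4 = 1 OR 0 = 1
G11 = G0 NOR x2 = 1 NOR 0 = 0
G12 = G11 XNOR G5 = 0 XNOR 0 = 1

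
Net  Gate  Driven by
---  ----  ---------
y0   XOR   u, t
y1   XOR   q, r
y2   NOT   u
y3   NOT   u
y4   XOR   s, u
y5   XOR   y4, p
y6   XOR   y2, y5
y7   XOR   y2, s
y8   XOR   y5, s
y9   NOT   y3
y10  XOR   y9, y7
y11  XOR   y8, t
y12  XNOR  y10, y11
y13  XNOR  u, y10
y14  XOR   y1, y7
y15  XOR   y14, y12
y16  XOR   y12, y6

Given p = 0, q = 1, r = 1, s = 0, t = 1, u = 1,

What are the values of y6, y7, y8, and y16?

y2 = NOT u = NOT 1 = 0
y3 = NOT u = NOT 1 = 0
y4 = s XOR u = 0 XOR 1 = 1
y5 = y4 XOR p = 1 XOR 0 = 1
y6 = y2 XOR y5 = 0 XOR 1 = 1
y7 = y2 XOR s = 0 XOR 0 = 0
y8 = y5 XOR s = 1 XOR 0 = 1
y9 = NOT y3 = NOT 0 = 1
y10 = y9 XOR y7 = 1 XOR 0 = 1
y11 = y8 XOR t = 1 XOR 1 = 0
y12 = y10 XNOR y11 = 1 XNOR 0 = 0
y16 = y12 XOR y6 = 0 XOR 1 = 1

y6 = 1, y7 = 0, y8 = 1, y16 = 1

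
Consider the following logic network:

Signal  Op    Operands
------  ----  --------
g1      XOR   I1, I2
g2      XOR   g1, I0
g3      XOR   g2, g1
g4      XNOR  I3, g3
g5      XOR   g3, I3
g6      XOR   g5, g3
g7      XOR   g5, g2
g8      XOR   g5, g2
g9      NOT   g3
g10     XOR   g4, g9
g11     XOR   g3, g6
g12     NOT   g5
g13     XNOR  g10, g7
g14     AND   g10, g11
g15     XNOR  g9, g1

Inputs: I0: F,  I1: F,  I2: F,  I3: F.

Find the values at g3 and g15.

g1 = I1 XOR I2 = F XOR F = F
g2 = g1 XOR I0 = F XOR F = F
g3 = g2 XOR g1 = F XOR F = F
g9 = NOT g3 = NOT F = T
g15 = g9 XNOR g1 = T XNOR F = F

g3 = F; g15 = F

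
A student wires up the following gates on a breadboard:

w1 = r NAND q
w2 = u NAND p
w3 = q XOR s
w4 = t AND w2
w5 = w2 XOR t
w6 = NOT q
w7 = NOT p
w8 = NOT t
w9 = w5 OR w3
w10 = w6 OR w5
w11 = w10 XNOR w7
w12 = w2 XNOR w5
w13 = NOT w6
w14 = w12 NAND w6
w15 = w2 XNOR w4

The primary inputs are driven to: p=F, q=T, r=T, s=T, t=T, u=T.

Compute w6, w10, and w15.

w6 = F; w10 = F; w15 = T

w2 = u NAND p = T NAND F = T
w4 = t AND w2 = T AND T = T
w5 = w2 XOR t = T XOR T = F
w6 = NOT q = NOT T = F
w10 = w6 OR w5 = F OR F = F
w15 = w2 XNOR w4 = T XNOR T = T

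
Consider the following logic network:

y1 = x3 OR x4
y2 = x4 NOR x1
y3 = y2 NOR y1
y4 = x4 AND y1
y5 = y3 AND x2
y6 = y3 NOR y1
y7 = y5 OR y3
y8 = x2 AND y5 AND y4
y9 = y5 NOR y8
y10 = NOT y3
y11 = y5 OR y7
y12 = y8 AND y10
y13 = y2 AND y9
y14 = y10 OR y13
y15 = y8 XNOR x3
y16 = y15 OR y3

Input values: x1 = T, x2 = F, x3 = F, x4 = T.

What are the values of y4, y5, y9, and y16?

y4 = T; y5 = F; y9 = T; y16 = T

y1 = x3 OR x4 = F OR T = T
y2 = x4 NOR x1 = T NOR T = F
y3 = y2 NOR y1 = F NOR T = F
y4 = x4 AND y1 = T AND T = T
y5 = y3 AND x2 = F AND F = F
y8 = x2 AND y5 AND y4 = F AND F AND T = F
y9 = y5 NOR y8 = F NOR F = T
y15 = y8 XNOR x3 = F XNOR F = T
y16 = y15 OR y3 = T OR F = T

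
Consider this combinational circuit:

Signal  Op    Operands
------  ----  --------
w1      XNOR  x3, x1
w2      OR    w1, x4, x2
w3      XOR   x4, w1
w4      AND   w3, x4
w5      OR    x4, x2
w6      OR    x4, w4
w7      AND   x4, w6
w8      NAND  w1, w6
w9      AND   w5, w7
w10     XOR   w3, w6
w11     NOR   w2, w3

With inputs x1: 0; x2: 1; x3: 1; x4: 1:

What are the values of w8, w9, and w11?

w1 = x3 XNOR x1 = 1 XNOR 0 = 0
w2 = w1 OR x4 OR x2 = 0 OR 1 OR 1 = 1
w3 = x4 XOR w1 = 1 XOR 0 = 1
w4 = w3 AND x4 = 1 AND 1 = 1
w5 = x4 OR x2 = 1 OR 1 = 1
w6 = x4 OR w4 = 1 OR 1 = 1
w7 = x4 AND w6 = 1 AND 1 = 1
w8 = w1 NAND w6 = 0 NAND 1 = 1
w9 = w5 AND w7 = 1 AND 1 = 1
w11 = w2 NOR w3 = 1 NOR 1 = 0

w8 = 1; w9 = 1; w11 = 0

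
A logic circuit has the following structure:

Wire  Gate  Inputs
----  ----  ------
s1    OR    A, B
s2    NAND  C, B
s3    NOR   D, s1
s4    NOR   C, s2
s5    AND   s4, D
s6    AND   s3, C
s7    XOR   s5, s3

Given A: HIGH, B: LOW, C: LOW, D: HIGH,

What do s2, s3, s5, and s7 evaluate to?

s2 = HIGH, s3 = LOW, s5 = LOW, s7 = LOW

s1 = A OR B = HIGH OR LOW = HIGH
s2 = C NAND B = LOW NAND LOW = HIGH
s3 = D NOR s1 = HIGH NOR HIGH = LOW
s4 = C NOR s2 = LOW NOR HIGH = LOW
s5 = s4 AND D = LOW AND HIGH = LOW
s7 = s5 XOR s3 = LOW XOR LOW = LOW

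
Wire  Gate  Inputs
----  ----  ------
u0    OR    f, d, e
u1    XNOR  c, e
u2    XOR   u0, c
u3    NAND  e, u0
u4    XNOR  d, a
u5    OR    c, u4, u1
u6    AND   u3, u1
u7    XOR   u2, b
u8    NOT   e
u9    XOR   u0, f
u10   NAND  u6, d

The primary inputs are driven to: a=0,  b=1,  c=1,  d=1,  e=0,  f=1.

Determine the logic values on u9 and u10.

u0 = f OR d OR e = 1 OR 1 OR 0 = 1
u1 = c XNOR e = 1 XNOR 0 = 0
u3 = e NAND u0 = 0 NAND 1 = 1
u6 = u3 AND u1 = 1 AND 0 = 0
u9 = u0 XOR f = 1 XOR 1 = 0
u10 = u6 NAND d = 0 NAND 1 = 1

u9 = 0; u10 = 1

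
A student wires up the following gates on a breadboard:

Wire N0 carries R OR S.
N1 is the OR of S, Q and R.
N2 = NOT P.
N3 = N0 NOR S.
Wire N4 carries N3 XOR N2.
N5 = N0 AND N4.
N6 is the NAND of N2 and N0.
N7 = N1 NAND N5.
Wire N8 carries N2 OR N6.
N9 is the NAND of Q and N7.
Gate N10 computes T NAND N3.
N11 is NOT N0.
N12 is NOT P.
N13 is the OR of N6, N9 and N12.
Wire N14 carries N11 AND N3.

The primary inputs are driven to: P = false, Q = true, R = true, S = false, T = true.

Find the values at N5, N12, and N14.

N0 = R OR S = true OR false = true
N2 = NOT P = NOT false = true
N3 = N0 NOR S = true NOR false = false
N4 = N3 XOR N2 = false XOR true = true
N5 = N0 AND N4 = true AND true = true
N11 = NOT N0 = NOT true = false
N12 = NOT P = NOT false = true
N14 = N11 AND N3 = false AND false = false

N5 = true, N12 = true, N14 = false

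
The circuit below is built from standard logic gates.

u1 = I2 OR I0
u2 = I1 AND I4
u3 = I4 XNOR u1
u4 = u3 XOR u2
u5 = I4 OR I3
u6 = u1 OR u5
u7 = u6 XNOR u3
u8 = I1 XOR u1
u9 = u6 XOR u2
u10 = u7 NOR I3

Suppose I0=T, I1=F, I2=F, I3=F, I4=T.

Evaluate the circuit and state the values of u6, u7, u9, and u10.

u1 = I2 OR I0 = F OR T = T
u2 = I1 AND I4 = F AND T = F
u3 = I4 XNOR u1 = T XNOR T = T
u5 = I4 OR I3 = T OR F = T
u6 = u1 OR u5 = T OR T = T
u7 = u6 XNOR u3 = T XNOR T = T
u9 = u6 XOR u2 = T XOR F = T
u10 = u7 NOR I3 = T NOR F = F

u6 = T, u7 = T, u9 = T, u10 = F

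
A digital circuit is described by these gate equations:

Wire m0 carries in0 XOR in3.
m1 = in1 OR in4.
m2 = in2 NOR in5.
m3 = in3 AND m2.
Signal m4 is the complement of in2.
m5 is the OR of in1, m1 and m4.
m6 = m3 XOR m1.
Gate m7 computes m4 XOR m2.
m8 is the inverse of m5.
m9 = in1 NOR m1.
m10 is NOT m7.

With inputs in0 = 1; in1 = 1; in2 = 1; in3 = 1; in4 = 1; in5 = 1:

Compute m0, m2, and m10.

m0 = 0; m2 = 0; m10 = 1

m0 = in0 XOR in3 = 1 XOR 1 = 0
m2 = in2 NOR in5 = 1 NOR 1 = 0
m4 = NOT in2 = NOT 1 = 0
m7 = m4 XOR m2 = 0 XOR 0 = 0
m10 = NOT m7 = NOT 0 = 1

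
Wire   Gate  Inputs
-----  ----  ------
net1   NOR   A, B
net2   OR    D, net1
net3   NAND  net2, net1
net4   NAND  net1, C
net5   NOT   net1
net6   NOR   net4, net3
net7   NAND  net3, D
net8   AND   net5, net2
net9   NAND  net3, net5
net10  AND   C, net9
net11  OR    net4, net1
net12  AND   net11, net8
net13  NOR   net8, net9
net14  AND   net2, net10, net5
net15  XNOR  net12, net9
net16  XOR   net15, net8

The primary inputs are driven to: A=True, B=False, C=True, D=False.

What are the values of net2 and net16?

net2 = False, net16 = True

net1 = A NOR B = True NOR False = False
net2 = D OR net1 = False OR False = False
net3 = net2 NAND net1 = False NAND False = True
net4 = net1 NAND C = False NAND True = True
net5 = NOT net1 = NOT False = True
net8 = net5 AND net2 = True AND False = False
net9 = net3 NAND net5 = True NAND True = False
net11 = net4 OR net1 = True OR False = True
net12 = net11 AND net8 = True AND False = False
net15 = net12 XNOR net9 = False XNOR False = True
net16 = net15 XOR net8 = True XOR False = True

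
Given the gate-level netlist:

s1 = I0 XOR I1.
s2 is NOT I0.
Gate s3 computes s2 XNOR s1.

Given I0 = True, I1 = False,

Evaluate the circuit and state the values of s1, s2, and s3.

s1 = I0 XOR I1 = True XOR False = True
s2 = NOT I0 = NOT True = False
s3 = s2 XNOR s1 = False XNOR True = False

s1 = True; s2 = False; s3 = False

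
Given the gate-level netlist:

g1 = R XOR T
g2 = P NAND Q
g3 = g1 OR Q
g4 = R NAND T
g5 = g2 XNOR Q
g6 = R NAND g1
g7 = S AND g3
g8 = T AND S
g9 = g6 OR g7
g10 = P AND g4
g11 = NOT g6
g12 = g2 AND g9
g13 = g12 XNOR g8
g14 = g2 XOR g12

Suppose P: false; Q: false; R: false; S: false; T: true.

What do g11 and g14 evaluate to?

g11 = false; g14 = false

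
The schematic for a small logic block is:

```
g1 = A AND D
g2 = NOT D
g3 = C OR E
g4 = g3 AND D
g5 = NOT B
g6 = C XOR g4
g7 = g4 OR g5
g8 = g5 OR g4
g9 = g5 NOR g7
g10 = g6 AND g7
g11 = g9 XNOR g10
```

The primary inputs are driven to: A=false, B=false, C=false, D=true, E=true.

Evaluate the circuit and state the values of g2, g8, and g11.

g2 = false, g8 = true, g11 = false

g2 = NOT D = NOT true = false
g3 = C OR E = false OR true = true
g4 = g3 AND D = true AND true = true
g5 = NOT B = NOT false = true
g6 = C XOR g4 = false XOR true = true
g7 = g4 OR g5 = true OR true = true
g8 = g5 OR g4 = true OR true = true
g9 = g5 NOR g7 = true NOR true = false
g10 = g6 AND g7 = true AND true = true
g11 = g9 XNOR g10 = false XNOR true = false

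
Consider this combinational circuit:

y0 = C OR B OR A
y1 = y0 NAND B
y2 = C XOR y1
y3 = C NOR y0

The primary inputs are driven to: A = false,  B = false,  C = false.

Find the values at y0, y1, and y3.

y0 = false, y1 = true, y3 = true

y0 = C OR B OR A = false OR false OR false = false
y1 = y0 NAND B = false NAND false = true
y3 = C NOR y0 = false NOR false = true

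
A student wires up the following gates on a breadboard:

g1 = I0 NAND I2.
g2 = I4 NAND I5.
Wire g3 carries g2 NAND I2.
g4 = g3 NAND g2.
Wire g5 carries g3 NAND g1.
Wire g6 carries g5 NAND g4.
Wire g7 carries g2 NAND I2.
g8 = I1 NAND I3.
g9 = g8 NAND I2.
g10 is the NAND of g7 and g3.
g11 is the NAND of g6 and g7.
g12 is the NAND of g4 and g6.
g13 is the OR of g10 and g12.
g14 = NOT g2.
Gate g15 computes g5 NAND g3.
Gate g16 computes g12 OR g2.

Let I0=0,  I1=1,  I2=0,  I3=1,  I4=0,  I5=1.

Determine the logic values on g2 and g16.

g1 = I0 NAND I2 = 0 NAND 0 = 1
g2 = I4 NAND I5 = 0 NAND 1 = 1
g3 = g2 NAND I2 = 1 NAND 0 = 1
g4 = g3 NAND g2 = 1 NAND 1 = 0
g5 = g3 NAND g1 = 1 NAND 1 = 0
g6 = g5 NAND g4 = 0 NAND 0 = 1
g12 = g4 NAND g6 = 0 NAND 1 = 1
g16 = g12 OR g2 = 1 OR 1 = 1

g2 = 1, g16 = 1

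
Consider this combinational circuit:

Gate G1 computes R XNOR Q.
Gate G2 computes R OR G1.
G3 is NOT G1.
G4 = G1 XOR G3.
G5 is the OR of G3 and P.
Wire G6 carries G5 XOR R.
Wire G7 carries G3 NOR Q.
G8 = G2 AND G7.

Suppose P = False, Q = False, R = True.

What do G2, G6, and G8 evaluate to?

G1 = R XNOR Q = True XNOR False = False
G2 = R OR G1 = True OR False = True
G3 = NOT G1 = NOT False = True
G5 = G3 OR P = True OR False = True
G6 = G5 XOR R = True XOR True = False
G7 = G3 NOR Q = True NOR False = False
G8 = G2 AND G7 = True AND False = False

G2 = True; G6 = False; G8 = False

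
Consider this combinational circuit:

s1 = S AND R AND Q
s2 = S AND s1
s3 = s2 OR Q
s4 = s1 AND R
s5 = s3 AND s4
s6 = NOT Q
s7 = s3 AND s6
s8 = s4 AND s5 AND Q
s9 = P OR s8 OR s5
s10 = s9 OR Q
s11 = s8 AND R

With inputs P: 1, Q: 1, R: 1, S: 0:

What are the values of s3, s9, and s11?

s1 = S AND R AND Q = 0 AND 1 AND 1 = 0
s2 = S AND s1 = 0 AND 0 = 0
s3 = s2 OR Q = 0 OR 1 = 1
s4 = s1 AND R = 0 AND 1 = 0
s5 = s3 AND s4 = 1 AND 0 = 0
s8 = s4 AND s5 AND Q = 0 AND 0 AND 1 = 0
s9 = P OR s8 OR s5 = 1 OR 0 OR 0 = 1
s11 = s8 AND R = 0 AND 1 = 0

s3 = 1, s9 = 1, s11 = 0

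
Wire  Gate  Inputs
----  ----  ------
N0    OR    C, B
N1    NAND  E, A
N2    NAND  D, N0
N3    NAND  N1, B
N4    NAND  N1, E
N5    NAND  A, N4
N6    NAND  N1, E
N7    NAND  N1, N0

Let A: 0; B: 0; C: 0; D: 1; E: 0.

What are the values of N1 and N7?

N1 = 1  N7 = 1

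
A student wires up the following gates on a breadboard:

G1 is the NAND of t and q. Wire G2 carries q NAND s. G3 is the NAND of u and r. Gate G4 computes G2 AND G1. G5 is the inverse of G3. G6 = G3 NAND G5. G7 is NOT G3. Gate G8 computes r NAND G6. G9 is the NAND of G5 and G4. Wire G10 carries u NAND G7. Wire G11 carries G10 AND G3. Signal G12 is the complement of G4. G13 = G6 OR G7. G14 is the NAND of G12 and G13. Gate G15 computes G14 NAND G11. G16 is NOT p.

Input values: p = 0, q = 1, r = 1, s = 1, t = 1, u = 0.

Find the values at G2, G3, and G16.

G2 = 0, G3 = 1, G16 = 1

G2 = q NAND s = 1 NAND 1 = 0
G3 = u NAND r = 0 NAND 1 = 1
G16 = NOT p = NOT 0 = 1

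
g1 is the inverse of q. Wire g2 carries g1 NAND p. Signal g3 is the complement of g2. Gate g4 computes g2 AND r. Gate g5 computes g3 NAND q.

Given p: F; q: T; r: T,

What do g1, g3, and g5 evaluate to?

g1 = F; g3 = F; g5 = T

g1 = NOT q = NOT T = F
g2 = g1 NAND p = F NAND F = T
g3 = NOT g2 = NOT T = F
g5 = g3 NAND q = F NAND T = T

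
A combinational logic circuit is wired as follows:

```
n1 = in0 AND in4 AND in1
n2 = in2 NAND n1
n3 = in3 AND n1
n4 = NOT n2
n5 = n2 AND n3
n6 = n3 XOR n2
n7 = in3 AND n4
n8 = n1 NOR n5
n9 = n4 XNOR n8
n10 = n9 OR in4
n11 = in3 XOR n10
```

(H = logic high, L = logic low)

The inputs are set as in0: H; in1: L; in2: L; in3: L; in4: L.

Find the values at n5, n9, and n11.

n5 = L; n9 = L; n11 = L

n1 = in0 AND in4 AND in1 = H AND L AND L = L
n2 = in2 NAND n1 = L NAND L = H
n3 = in3 AND n1 = L AND L = L
n4 = NOT n2 = NOT H = L
n5 = n2 AND n3 = H AND L = L
n8 = n1 NOR n5 = L NOR L = H
n9 = n4 XNOR n8 = L XNOR H = L
n10 = n9 OR in4 = L OR L = L
n11 = in3 XOR n10 = L XOR L = L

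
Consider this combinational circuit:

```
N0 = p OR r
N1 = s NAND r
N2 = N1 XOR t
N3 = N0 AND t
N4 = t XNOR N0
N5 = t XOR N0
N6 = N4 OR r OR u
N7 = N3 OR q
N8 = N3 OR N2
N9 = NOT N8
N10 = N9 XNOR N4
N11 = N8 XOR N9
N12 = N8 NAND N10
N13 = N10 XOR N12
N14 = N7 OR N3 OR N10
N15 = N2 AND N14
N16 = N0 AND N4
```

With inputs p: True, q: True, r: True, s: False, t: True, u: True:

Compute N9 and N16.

N9 = False; N16 = True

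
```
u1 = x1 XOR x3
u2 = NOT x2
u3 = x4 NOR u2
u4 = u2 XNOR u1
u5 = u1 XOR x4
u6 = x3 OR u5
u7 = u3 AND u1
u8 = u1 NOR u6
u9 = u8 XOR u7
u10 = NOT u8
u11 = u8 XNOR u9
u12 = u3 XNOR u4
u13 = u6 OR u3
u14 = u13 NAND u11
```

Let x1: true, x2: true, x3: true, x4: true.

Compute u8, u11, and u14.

u8 = false; u11 = true; u14 = false

u1 = x1 XOR x3 = true XOR true = false
u2 = NOT x2 = NOT true = false
u3 = x4 NOR u2 = true NOR false = false
u5 = u1 XOR x4 = false XOR true = true
u6 = x3 OR u5 = true OR true = true
u7 = u3 AND u1 = false AND false = false
u8 = u1 NOR u6 = false NOR true = false
u9 = u8 XOR u7 = false XOR false = false
u11 = u8 XNOR u9 = false XNOR false = true
u13 = u6 OR u3 = true OR false = true
u14 = u13 NAND u11 = true NAND true = false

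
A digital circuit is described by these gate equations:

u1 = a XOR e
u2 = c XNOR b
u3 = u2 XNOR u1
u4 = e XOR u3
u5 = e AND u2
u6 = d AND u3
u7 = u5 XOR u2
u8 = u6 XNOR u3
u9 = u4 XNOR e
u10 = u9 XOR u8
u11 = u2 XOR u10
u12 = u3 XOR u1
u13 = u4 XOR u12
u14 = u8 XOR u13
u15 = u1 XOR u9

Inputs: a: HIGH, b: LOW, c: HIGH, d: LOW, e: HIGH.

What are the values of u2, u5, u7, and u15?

u2 = LOW, u5 = LOW, u7 = LOW, u15 = LOW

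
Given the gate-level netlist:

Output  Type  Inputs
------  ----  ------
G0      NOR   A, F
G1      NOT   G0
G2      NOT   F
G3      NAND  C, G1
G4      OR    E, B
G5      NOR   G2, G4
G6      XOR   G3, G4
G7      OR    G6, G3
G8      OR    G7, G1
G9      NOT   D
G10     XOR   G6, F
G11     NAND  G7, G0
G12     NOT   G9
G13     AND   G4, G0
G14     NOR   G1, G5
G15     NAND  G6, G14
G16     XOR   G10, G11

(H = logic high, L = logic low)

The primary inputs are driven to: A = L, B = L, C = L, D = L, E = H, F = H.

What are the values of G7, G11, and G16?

G7 = H, G11 = H, G16 = L

G0 = A NOR F = L NOR H = L
G1 = NOT G0 = NOT L = H
G3 = C NAND G1 = L NAND H = H
G4 = E OR B = H OR L = H
G6 = G3 XOR G4 = H XOR H = L
G7 = G6 OR G3 = L OR H = H
G10 = G6 XOR F = L XOR H = H
G11 = G7 NAND G0 = H NAND L = H
G16 = G10 XOR G11 = H XOR H = L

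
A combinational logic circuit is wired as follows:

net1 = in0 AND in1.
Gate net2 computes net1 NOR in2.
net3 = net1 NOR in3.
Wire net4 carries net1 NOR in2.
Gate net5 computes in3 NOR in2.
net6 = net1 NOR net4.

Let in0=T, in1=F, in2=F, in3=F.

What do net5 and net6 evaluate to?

net1 = in0 AND in1 = T AND F = F
net4 = net1 NOR in2 = F NOR F = T
net5 = in3 NOR in2 = F NOR F = T
net6 = net1 NOR net4 = F NOR T = F

net5 = T, net6 = F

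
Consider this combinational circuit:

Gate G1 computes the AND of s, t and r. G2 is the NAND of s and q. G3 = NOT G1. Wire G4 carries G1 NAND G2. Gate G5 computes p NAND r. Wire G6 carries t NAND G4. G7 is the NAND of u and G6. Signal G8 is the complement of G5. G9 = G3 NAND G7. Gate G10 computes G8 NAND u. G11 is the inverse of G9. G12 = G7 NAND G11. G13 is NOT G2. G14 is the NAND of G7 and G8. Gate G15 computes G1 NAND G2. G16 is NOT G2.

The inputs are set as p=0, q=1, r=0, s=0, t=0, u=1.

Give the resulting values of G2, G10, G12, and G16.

G2 = 1; G10 = 1; G12 = 1; G16 = 0

G1 = s AND t AND r = 0 AND 0 AND 0 = 0
G2 = s NAND q = 0 NAND 1 = 1
G3 = NOT G1 = NOT 0 = 1
G4 = G1 NAND G2 = 0 NAND 1 = 1
G5 = p NAND r = 0 NAND 0 = 1
G6 = t NAND G4 = 0 NAND 1 = 1
G7 = u NAND G6 = 1 NAND 1 = 0
G8 = NOT G5 = NOT 1 = 0
G9 = G3 NAND G7 = 1 NAND 0 = 1
G10 = G8 NAND u = 0 NAND 1 = 1
G11 = NOT G9 = NOT 1 = 0
G12 = G7 NAND G11 = 0 NAND 0 = 1
G16 = NOT G2 = NOT 1 = 0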